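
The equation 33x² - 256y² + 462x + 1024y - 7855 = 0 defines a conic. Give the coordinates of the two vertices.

(-23, 2) and (9, 2)

Collect terms: 33(x² + 14x) -256(y² - 4y) = 7855
33(x + 7)² -256(y - 2)² = 7855 + 1617 - 1024 = 8448
Divide by 8448: (x + 7)²/256 - (y - 2)²/33 = 1
Hyperbola, center (-7, 2), transverse axis horizontal; a² = 256, b² = 33.
a = 16. Vertices at (h ± a, k).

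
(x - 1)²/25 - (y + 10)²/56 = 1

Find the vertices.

Center (1, -10). The positive term is the x-term, so the transverse axis is horizontal; a² = 25, b² = 56.
a = 5. Vertices at (h ± a, k).

(-4, -10) and (6, -10)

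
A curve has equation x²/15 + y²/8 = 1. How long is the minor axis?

4√2

Center (0, 0). The larger denominator 15 sits under the x-term, so the major axis is horizontal; a² = 15, b² = 8.
b² = 8 so b = 2√2; the minor axis has length 2b = 4√2.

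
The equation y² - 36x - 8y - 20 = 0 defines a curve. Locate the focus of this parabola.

Only y is squared. Complete the square in y: (y - 4)² = 36(x + 1).
Vertex (-1, 4); 4p = 36 so p = 9. Opens right.
Focus is p units from the vertex along the axis: (h + p, k).

(8, 4)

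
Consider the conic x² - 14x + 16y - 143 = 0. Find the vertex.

Only x is squared. Complete the square in x: (x - 7)² = -16(y - 12).
Vertex (7, 12); 4p = -16 so p = -4. Opens down.

(7, 12)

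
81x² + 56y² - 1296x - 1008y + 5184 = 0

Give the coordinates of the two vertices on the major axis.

(8, 0) and (8, 18)

Rearranging, 81(x² - 16x) + 56(y² - 18y) = -5184.
81(x - 8)² + 56(y - 9)² = -5184 + 5184 + 4536 = 4536
Divide by 4536: (x - 8)²/56 + (y - 9)²/81 = 1
Ellipse, center (8, 9), major axis vertical; a² = 81, b² = 56.
a = 9. Vertices at (h, k ± a).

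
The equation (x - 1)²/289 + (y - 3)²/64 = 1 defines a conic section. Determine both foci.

Center (1, 3). The larger denominator 289 sits under the x-term, so the major axis is horizontal; a² = 289, b² = 64.
c² = a² - b² = 289 - 64 = 225, so c = 15.
Foci lie on the horizontal axis through the center: (h ± c, k).

(-14, 3) and (16, 3)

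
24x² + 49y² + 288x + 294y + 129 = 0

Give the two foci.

Rearranging, 24(x² + 12x) + 49(y² + 6y) = -129.
Complete the square: 24(x + 6)² + 49(y + 3)² = -129 + 864 + 441 = 1176
Dividing both sides by 1176: (x + 6)²/49 + (y + 3)²/24 = 1
Ellipse, center (-6, -3), major axis horizontal; a² = 49, b² = 24.
c² = a² - b² = 49 - 24 = 25, so c = 5.
Foci lie on the horizontal axis through the center: (h ± c, k).

(-11, -3) and (-1, -3)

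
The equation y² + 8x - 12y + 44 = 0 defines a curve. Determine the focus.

(-3, 6)

Only y is squared. Complete the square in y: (y - 6)² = -8(x + 1).
Vertex (-1, 6); 4p = -8 so p = -2. Opens left.
Focus is p units from the vertex along the axis: (h + p, k).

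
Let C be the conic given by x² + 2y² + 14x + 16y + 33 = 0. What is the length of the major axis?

(x² + 14x) + 2(y² + 8y) = -33
Complete the square: (x + 7)² + 2(y + 4)² = -33 + 49 + 32 = 48
Dividing both sides by 48: (x + 7)²/48 + (y + 4)²/24 = 1
Ellipse, center (-7, -4), major axis horizontal; a² = 48, b² = 24.
a² = 48 so a = 4√3; the major axis has length 2a = 8√3.

8√3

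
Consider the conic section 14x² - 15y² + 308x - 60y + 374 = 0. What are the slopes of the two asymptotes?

√210/15 and -√210/15

Rearranging, 14(x² + 22x) -15(y² + 4y) = -374.
Complete the square in x and y: 14(x + 11)² -15(y + 2)² = -374 + 1694 - 60 = 1260
Dividing both sides by 1260: (x + 11)²/90 - (y + 2)²/84 = 1
Hyperbola, center (-11, -2), transverse axis horizontal; a² = 90, b² = 84.
For a horizontal hyperbola the asymptotes have slope ±b/a.
Here that is ±2√21/3√10 = ±√210/15.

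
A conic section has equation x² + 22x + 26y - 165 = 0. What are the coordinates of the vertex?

(-11, 11)

Only x is squared. Complete the square in x: (x + 11)² = -26(y - 11).
Vertex (-11, 11); 4p = -26 so p = -13/2. Opens down.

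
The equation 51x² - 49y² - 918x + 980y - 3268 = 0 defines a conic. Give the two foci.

Group: 51(x² - 18x) -49(y² - 20y) = 3268
51(x - 9)² -49(y - 10)² = 3268 + 4131 - 4900 = 2499
Divide through by 2499 to get (x - 9)²/49 - (y - 10)²/51 = 1.
Hyperbola, center (9, 10), transverse axis horizontal; a² = 49, b² = 51.
c² = a² + b² = 49 + 51 = 100, so c = 10.
Foci lie on the horizontal axis through the center: (h ± c, k).

(-1, 10) and (19, 10)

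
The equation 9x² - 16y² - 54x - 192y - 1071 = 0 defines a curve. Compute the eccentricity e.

Rearranging, 9(x² - 6x) -16(y² + 12y) = 1071.
9(x - 3)² -16(y + 6)² = 1071 + 81 - 576 = 576
Divide through by 576 to get (x - 3)²/64 - (y + 6)²/36 = 1.
Hyperbola, center (3, -6), transverse axis horizontal; a² = 64, b² = 36.
c² = a² + b² = 100, so c = 10.
e = c/a = 10/8 = 5/4.

e = 5/4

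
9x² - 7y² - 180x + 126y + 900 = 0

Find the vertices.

Rearranging, 9(x² - 20x) -7(y² - 18y) = -900.
Completing the square gives 9(x - 10)² -7(y - 9)² = -900 + 900 - 567 = -567.
Dividing both sides by -567: (y - 9)²/81 - (x - 10)²/63 = 1
Hyperbola, center (10, 9), transverse axis vertical; a² = 81, b² = 63.
a = 9. Vertices at (h, k ± a).

(10, 0) and (10, 18)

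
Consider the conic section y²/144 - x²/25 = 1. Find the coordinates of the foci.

Center (0, 0). The positive term is the y-term, so the transverse axis is vertical; a² = 144, b² = 25.
c² = a² + b² = 144 + 25 = 169, so c = 13.
Foci lie on the vertical axis through the center: (h, k ± c).

(0, -13) and (0, 13)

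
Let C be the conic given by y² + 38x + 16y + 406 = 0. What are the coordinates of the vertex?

(-9, -8)

Only y is squared. Complete the square in y: (y + 8)² = -38(x + 9).
Vertex (-9, -8); 4p = -38 so p = -19/2. Opens left.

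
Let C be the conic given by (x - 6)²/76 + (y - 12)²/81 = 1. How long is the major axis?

Center (6, 12). The larger denominator 81 sits under the y-term, so the major axis is vertical; a² = 81, b² = 76.
a² = 81 so a = 9; the major axis has length 2a = 18.

18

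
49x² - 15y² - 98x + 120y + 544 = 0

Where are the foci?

Group: 49(x² - 2x) -15(y² - 8y) = -544
Complete the square: 49(x - 1)² -15(y - 4)² = -544 + 49 - 240 = -735
Divide through by -735 to get (y - 4)²/49 - (x - 1)²/15 = 1.
Hyperbola, center (1, 4), transverse axis vertical; a² = 49, b² = 15.
c² = a² + b² = 49 + 15 = 64, so c = 8.
Foci lie on the vertical axis through the center: (h, k ± c).

(1, -4) and (1, 12)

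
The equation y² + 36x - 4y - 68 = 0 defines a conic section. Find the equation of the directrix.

x = 11

Only y is squared. Complete the square in y: (y - 2)² = -36(x - 2).
Vertex (2, 2); 4p = -36 so p = -9. Opens left.
Directrix is the vertical line x = h − p = 2 − (-9) = 11.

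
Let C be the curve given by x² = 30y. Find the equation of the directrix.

Vertex (0, 0); 4p = 30 so p = 15/2. Opens up.
Directrix is the horizontal line y = k − p = 0 − (15/2) = -15/2.

y = -15/2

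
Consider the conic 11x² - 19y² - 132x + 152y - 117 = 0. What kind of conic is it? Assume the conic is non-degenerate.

No xy term. Coefficients of x² and y² are A = 11, C = -19.
A and C have opposite signs ⇒ hyperbola.

hyperbola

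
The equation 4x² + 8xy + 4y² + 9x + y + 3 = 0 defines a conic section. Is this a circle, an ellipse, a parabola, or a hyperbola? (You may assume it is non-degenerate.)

parabola

A = 4, B = 8, C = 4.
Discriminant B² − 4AC = 8² − 4·4·4 = 0.
B² − 4AC = 0 ⇒ parabola.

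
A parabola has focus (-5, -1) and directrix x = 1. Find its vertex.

The vertex is the midpoint between the focus and the directrix along the axis of symmetry.
Axis is horizontal (directrix is vertical). Vertex x-coordinate = (-5 + 1)/2 = -2; y-coordinate = -1.

(-2, -1)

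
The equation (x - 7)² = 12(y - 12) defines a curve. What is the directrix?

Vertex (7, 12); 4p = 12 so p = 3. Opens up.
Directrix is the horizontal line y = k − p = 12 − (3) = 9.

y = 9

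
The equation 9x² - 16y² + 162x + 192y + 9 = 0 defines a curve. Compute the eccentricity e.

Group: 9(x² + 18x) -16(y² - 12y) = -9
9(x + 9)² -16(y - 6)² = -9 + 729 - 576 = 144
Divide through by 144 to get (x + 9)²/16 - (y - 6)²/9 = 1.
Hyperbola, center (-9, 6), transverse axis horizontal; a² = 16, b² = 9.
c² = a² + b² = 25, so c = 5.
e = c/a = 5/4.

e = 5/4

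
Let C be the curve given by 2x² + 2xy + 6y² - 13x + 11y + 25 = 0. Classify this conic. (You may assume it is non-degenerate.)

ellipse

A = 2, B = 2, C = 6.
Discriminant B² − 4AC = 2² − 4·2·6 = -44.
B² − 4AC < 0 ⇒ ellipse.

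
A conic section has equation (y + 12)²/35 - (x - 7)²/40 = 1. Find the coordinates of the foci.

(7, -12 - 5√3) and (7, -12 + 5√3)

Center (7, -12). The positive term is the y-term, so the transverse axis is vertical; a² = 35, b² = 40.
c² = a² + b² = 35 + 40 = 75, so c = 5√3.
Foci lie on the vertical axis through the center: (h, k ± c).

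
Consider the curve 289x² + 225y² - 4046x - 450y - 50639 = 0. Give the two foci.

(7, -7) and (7, 9)

Group the x- and y-terms: 289(x² - 14x) + 225(y² - 2y) = 50639
Complete the square: 289(x - 7)² + 225(y - 1)² = 50639 + 14161 + 225 = 65025
Dividing both sides by 65025: (x - 7)²/225 + (y - 1)²/289 = 1
Ellipse, center (7, 1), major axis vertical; a² = 289, b² = 225.
c² = a² - b² = 289 - 225 = 64, so c = 8.
Foci lie on the vertical axis through the center: (h, k ± c).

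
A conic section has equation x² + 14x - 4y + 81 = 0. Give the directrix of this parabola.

Only x is squared. Complete the square in x: (x + 7)² = 4(y - 8).
Vertex (-7, 8); 4p = 4 so p = 1. Opens up.
Directrix is the horizontal line y = k − p = 8 − (1) = 7.

y = 7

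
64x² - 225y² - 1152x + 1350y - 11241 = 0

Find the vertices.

(-6, 3) and (24, 3)

Collect terms: 64(x² - 18x) -225(y² - 6y) = 11241
64(x - 9)² -225(y - 3)² = 11241 + 5184 - 2025 = 14400
Dividing both sides by 14400: (x - 9)²/225 - (y - 3)²/64 = 1
Hyperbola, center (9, 3), transverse axis horizontal; a² = 225, b² = 64.
a = 15. Vertices at (h ± a, k).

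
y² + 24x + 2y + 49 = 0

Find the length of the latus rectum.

24

Only y is squared. Complete the square in y: (y + 1)² = -24(x + 2).
Vertex (-2, -1); 4p = -24 so p = -6. Opens left.
Latus rectum length = |4p| = 24.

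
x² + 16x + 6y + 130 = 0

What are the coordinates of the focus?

Only x is squared. Complete the square in x: (x + 8)² = -6(y + 11).
Vertex (-8, -11); 4p = -6 so p = -3/2. Opens down.
Focus is p units from the vertex along the axis: (h, k + p).

(-8, -25/2)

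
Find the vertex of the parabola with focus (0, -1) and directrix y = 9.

The vertex is the midpoint between the focus and the directrix along the axis of symmetry.
Axis is vertical (directrix is horizontal). Vertex y-coordinate = (-1 + 9)/2 = 4; x-coordinate = 0.

(0, 4)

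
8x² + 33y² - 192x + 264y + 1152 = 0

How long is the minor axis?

8

Group the x- and y-terms: 8(x² - 24x) + 33(y² + 8y) = -1152
Complete the square in x and y: 8(x - 12)² + 33(y + 4)² = -1152 + 1152 + 528 = 528
Divide by 528: (x - 12)²/66 + (y + 4)²/16 = 1
Ellipse, center (12, -4), major axis horizontal; a² = 66, b² = 16.
b² = 16 so b = 4; the minor axis has length 2b = 8.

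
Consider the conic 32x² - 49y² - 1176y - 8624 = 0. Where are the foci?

(-9, -12) and (9, -12)

32x² -49(y² + 24y) = 8624
Completing the square gives 32x² -49(y + 12)² = 8624 + 0 - 7056 = 1568.
Divide by 1568: x²/49 - (y + 12)²/32 = 1
Hyperbola, center (0, -12), transverse axis horizontal; a² = 49, b² = 32.
c² = a² + b² = 49 + 32 = 81, so c = 9.
Foci lie on the horizontal axis through the center: (h ± c, k).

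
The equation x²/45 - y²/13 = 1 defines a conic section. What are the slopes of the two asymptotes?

Center (0, 0). The positive term is the x-term, so the transverse axis is horizontal; a² = 45, b² = 13.
For a horizontal hyperbola the asymptotes have slope ±b/a.
Here that is ±√13/3√5 = ±√65/15.

√65/15 and -√65/15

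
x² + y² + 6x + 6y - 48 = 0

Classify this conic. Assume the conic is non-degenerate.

circle

No xy term. Coefficients of x² and y² are A = 1, C = 1.
A = C (same sign) ⇒ circle.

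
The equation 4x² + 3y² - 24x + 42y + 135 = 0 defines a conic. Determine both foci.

Collect terms: 4(x² - 6x) + 3(y² + 14y) = -135
Complete the square in x and y: 4(x - 3)² + 3(y + 7)² = -135 + 36 + 147 = 48
Divide by 48: (x - 3)²/12 + (y + 7)²/16 = 1
Ellipse, center (3, -7), major axis vertical; a² = 16, b² = 12.
c² = a² - b² = 16 - 12 = 4, so c = 2.
Foci lie on the vertical axis through the center: (h, k ± c).

(3, -9) and (3, -5)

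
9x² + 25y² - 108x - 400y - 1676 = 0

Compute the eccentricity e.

9(x² - 12x) + 25(y² - 16y) = 1676
Complete the square: 9(x - 6)² + 25(y - 8)² = 1676 + 324 + 1600 = 3600
Divide by 3600: (x - 6)²/400 + (y - 8)²/144 = 1
Ellipse, center (6, 8), major axis horizontal; a² = 400, b² = 144.
c² = a² - b² = 256, so c = 16.
e = c/a = 16/20 = 4/5.

e = 4/5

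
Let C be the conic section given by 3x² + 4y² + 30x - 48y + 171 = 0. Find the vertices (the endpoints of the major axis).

(-9, 6) and (-1, 6)

Group the x- and y-terms: 3(x² + 10x) + 4(y² - 12y) = -171
Complete the square in x and y: 3(x + 5)² + 4(y - 6)² = -171 + 75 + 144 = 48
Divide through by 48 to get (x + 5)²/16 + (y - 6)²/12 = 1.
Ellipse, center (-5, 6), major axis horizontal; a² = 16, b² = 12.
a = 4. Vertices at (h ± a, k).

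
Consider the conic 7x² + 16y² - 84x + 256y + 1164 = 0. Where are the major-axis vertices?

Group: 7(x² - 12x) + 16(y² + 16y) = -1164
Completing the square gives 7(x - 6)² + 16(y + 8)² = -1164 + 252 + 1024 = 112.
Dividing both sides by 112: (x - 6)²/16 + (y + 8)²/7 = 1
Ellipse, center (6, -8), major axis horizontal; a² = 16, b² = 7.
a = 4. Vertices at (h ± a, k).

(2, -8) and (10, -8)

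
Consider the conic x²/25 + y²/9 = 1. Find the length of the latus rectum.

Center (0, 0). The larger denominator 25 sits under the x-term, so the major axis is horizontal; a² = 25, b² = 9.
Latus rectum length = 2b²/a = 2·9/5 = 18/5.

18/5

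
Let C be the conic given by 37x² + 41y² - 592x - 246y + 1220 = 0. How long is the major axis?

Collect terms: 37(x² - 16x) + 41(y² - 6y) = -1220
Completing the square gives 37(x - 8)² + 41(y - 3)² = -1220 + 2368 + 369 = 1517.
Divide through by 1517 to get (x - 8)²/41 + (y - 3)²/37 = 1.
Ellipse, center (8, 3), major axis horizontal; a² = 41, b² = 37.
a² = 41 so a = √41; the major axis has length 2a = 2√41.

2√41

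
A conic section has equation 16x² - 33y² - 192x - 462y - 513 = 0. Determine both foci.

Group the x- and y-terms: 16(x² - 12x) -33(y² + 14y) = 513
16(x - 6)² -33(y + 7)² = 513 + 576 - 1617 = -528
Divide through by -528 to get (y + 7)²/16 - (x - 6)²/33 = 1.
Hyperbola, center (6, -7), transverse axis vertical; a² = 16, b² = 33.
c² = a² + b² = 16 + 33 = 49, so c = 7.
Foci lie on the vertical axis through the center: (h, k ± c).

(6, -14) and (6, 0)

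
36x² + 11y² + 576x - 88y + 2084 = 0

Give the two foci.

Group: 36(x² + 16x) + 11(y² - 8y) = -2084
36(x + 8)² + 11(y - 4)² = -2084 + 2304 + 176 = 396
Dividing both sides by 396: (x + 8)²/11 + (y - 4)²/36 = 1
Ellipse, center (-8, 4), major axis vertical; a² = 36, b² = 11.
c² = a² - b² = 36 - 11 = 25, so c = 5.
Foci lie on the vertical axis through the center: (h, k ± c).

(-8, -1) and (-8, 9)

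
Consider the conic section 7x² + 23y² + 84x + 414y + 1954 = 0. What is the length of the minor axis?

Group the x- and y-terms: 7(x² + 12x) + 23(y² + 18y) = -1954
Complete the square in x and y: 7(x + 6)² + 23(y + 9)² = -1954 + 252 + 1863 = 161
Dividing both sides by 161: (x + 6)²/23 + (y + 9)²/7 = 1
Ellipse, center (-6, -9), major axis horizontal; a² = 23, b² = 7.
b² = 7 so b = √7; the minor axis has length 2b = 2√7.

2√7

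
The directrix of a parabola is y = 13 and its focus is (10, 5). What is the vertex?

The vertex is the midpoint between the focus and the directrix along the axis of symmetry.
Axis is vertical (directrix is horizontal). Vertex y-coordinate = (5 + 13)/2 = 9; x-coordinate = 10.

(10, 9)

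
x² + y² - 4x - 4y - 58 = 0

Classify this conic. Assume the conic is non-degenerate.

circle

No xy term. Coefficients of x² and y² are A = 1, C = 1.
A = C (same sign) ⇒ circle.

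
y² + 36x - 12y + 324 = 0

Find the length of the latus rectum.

Only y is squared. Complete the square in y: (y - 6)² = -36(x + 8).
Vertex (-8, 6); 4p = -36 so p = -9. Opens left.
Latus rectum length = |4p| = 36.

36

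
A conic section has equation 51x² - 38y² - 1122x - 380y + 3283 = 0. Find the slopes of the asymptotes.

Collect terms: 51(x² - 22x) -38(y² + 10y) = -3283
Complete the square: 51(x - 11)² -38(y + 5)² = -3283 + 6171 - 950 = 1938
Divide by 1938: (x - 11)²/38 - (y + 5)²/51 = 1
Hyperbola, center (11, -5), transverse axis horizontal; a² = 38, b² = 51.
For a horizontal hyperbola the asymptotes have slope ±b/a.
Here that is ±√51/√38 = ±√1938/38.

√1938/38 and -√1938/38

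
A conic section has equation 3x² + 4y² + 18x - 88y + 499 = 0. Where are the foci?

Group: 3(x² + 6x) + 4(y² - 22y) = -499
3(x + 3)² + 4(y - 11)² = -499 + 27 + 484 = 12
Dividing both sides by 12: (x + 3)²/4 + (y - 11)²/3 = 1
Ellipse, center (-3, 11), major axis horizontal; a² = 4, b² = 3.
c² = a² - b² = 4 - 3 = 1, so c = 1.
Foci lie on the horizontal axis through the center: (h ± c, k).

(-4, 11) and (-2, 11)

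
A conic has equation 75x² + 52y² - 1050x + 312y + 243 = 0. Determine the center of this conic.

Group the x- and y-terms: 75(x² - 14x) + 52(y² + 6y) = -243
Complete the square: 75(x - 7)² + 52(y + 3)² = -243 + 3675 + 468 = 3900
Dividing both sides by 3900: (x - 7)²/52 + (y + 3)²/75 = 1
Ellipse with center (7, -3).

(7, -3)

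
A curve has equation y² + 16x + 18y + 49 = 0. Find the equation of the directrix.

Only y is squared. Complete the square in y: (y + 9)² = -16(x - 2).
Vertex (2, -9); 4p = -16 so p = -4. Opens left.
Directrix is the vertical line x = h − p = 2 − (-4) = 6.

x = 6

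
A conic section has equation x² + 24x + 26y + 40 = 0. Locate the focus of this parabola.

(-12, -5/2)

Only x is squared. Complete the square in x: (x + 12)² = -26(y - 4).
Vertex (-12, 4); 4p = -26 so p = -13/2. Opens down.
Focus is p units from the vertex along the axis: (h, k + p).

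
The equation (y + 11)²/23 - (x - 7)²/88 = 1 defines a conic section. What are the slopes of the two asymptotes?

Center (7, -11). The positive term is the y-term, so the transverse axis is vertical; a² = 23, b² = 88.
For a vertical hyperbola the asymptotes have slope ±a/b.
Here that is ±√23/2√22 = ±√506/44.

√506/44 and -√506/44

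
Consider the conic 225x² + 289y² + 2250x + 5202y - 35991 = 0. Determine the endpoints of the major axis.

(-22, -9) and (12, -9)

Collect terms: 225(x² + 10x) + 289(y² + 18y) = 35991
225(x + 5)² + 289(y + 9)² = 35991 + 5625 + 23409 = 65025
Divide by 65025: (x + 5)²/289 + (y + 9)²/225 = 1
Ellipse, center (-5, -9), major axis horizontal; a² = 289, b² = 225.
a = 17. Vertices at (h ± a, k).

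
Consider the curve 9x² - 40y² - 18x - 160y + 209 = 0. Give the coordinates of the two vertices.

Group: 9(x² - 2x) -40(y² + 4y) = -209
9(x - 1)² -40(y + 2)² = -209 + 9 - 160 = -360
Divide by -360: (y + 2)²/9 - (x - 1)²/40 = 1
Hyperbola, center (1, -2), transverse axis vertical; a² = 9, b² = 40.
a = 3. Vertices at (h, k ± a).

(1, -5) and (1, 1)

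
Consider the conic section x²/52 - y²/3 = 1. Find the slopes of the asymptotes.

Center (0, 0). The positive term is the x-term, so the transverse axis is horizontal; a² = 52, b² = 3.
For a horizontal hyperbola the asymptotes have slope ±b/a.
Here that is ±√3/2√13 = ±√39/26.

√39/26 and -√39/26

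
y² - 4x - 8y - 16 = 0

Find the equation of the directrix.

Only y is squared. Complete the square in y: (y - 4)² = 4(x + 8).
Vertex (-8, 4); 4p = 4 so p = 1. Opens right.
Directrix is the vertical line x = h − p = -8 − (1) = -9.

x = -9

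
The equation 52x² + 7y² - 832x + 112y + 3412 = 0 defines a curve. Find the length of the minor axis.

2√7

Collect terms: 52(x² - 16x) + 7(y² + 16y) = -3412
52(x - 8)² + 7(y + 8)² = -3412 + 3328 + 448 = 364
Dividing both sides by 364: (x - 8)²/7 + (y + 8)²/52 = 1
Ellipse, center (8, -8), major axis vertical; a² = 52, b² = 7.
b² = 7 so b = √7; the minor axis has length 2b = 2√7.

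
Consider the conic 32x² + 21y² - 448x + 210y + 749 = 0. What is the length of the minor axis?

Group the x- and y-terms: 32(x² - 14x) + 21(y² + 10y) = -749
Complete the square in x and y: 32(x - 7)² + 21(y + 5)² = -749 + 1568 + 525 = 1344
Dividing both sides by 1344: (x - 7)²/42 + (y + 5)²/64 = 1
Ellipse, center (7, -5), major axis vertical; a² = 64, b² = 42.
b² = 42 so b = √42; the minor axis has length 2b = 2√42.

2√42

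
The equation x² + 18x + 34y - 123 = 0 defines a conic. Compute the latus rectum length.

34

Only x is squared. Complete the square in x: (x + 9)² = -34(y - 6).
Vertex (-9, 6); 4p = -34 so p = -17/2. Opens down.
Latus rectum length = |4p| = 34.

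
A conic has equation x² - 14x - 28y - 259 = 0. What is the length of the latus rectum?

28

Only x is squared. Complete the square in x: (x - 7)² = 28(y + 11).
Vertex (7, -11); 4p = 28 so p = 7. Opens up.
Latus rectum length = |4p| = 28.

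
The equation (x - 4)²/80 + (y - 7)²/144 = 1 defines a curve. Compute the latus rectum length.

Center (4, 7). The larger denominator 144 sits under the y-term, so the major axis is vertical; a² = 144, b² = 80.
Latus rectum length = 2b²/a = 2·80/12 = 40/3.

40/3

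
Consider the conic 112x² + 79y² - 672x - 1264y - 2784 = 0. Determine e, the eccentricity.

e = √231/28

Group the x- and y-terms: 112(x² - 6x) + 79(y² - 16y) = 2784
Completing the square gives 112(x - 3)² + 79(y - 8)² = 2784 + 1008 + 5056 = 8848.
Divide by 8848: (x - 3)²/79 + (y - 8)²/112 = 1
Ellipse, center (3, 8), major axis vertical; a² = 112, b² = 79.
c² = a² - b² = 33, so c = √33.
e = c/a = √33/4√7 = √231/28.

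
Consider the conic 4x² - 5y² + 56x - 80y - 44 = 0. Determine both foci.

(-7, -14) and (-7, -2)

Group the x- and y-terms: 4(x² + 14x) -5(y² + 16y) = 44
Complete the square: 4(x + 7)² -5(y + 8)² = 44 + 196 - 320 = -80
Dividing both sides by -80: (y + 8)²/16 - (x + 7)²/20 = 1
Hyperbola, center (-7, -8), transverse axis vertical; a² = 16, b² = 20.
c² = a² + b² = 16 + 20 = 36, so c = 6.
Foci lie on the vertical axis through the center: (h, k ± c).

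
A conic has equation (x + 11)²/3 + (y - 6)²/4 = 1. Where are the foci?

(-11, 5) and (-11, 7)

Center (-11, 6). The larger denominator 4 sits under the y-term, so the major axis is vertical; a² = 4, b² = 3.
c² = a² - b² = 4 - 3 = 1, so c = 1.
Foci lie on the vertical axis through the center: (h, k ± c).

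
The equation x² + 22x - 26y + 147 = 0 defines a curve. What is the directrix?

Only x is squared. Complete the square in x: (x + 11)² = 26(y - 1).
Vertex (-11, 1); 4p = 26 so p = 13/2. Opens up.
Directrix is the horizontal line y = k − p = 1 − (13/2) = -11/2.

y = -11/2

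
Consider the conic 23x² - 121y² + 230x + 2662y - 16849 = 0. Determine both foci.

Collect terms: 23(x² + 10x) -121(y² - 22y) = 16849
Complete the square: 23(x + 5)² -121(y - 11)² = 16849 + 575 - 14641 = 2783
Dividing both sides by 2783: (x + 5)²/121 - (y - 11)²/23 = 1
Hyperbola, center (-5, 11), transverse axis horizontal; a² = 121, b² = 23.
c² = a² + b² = 121 + 23 = 144, so c = 12.
Foci lie on the horizontal axis through the center: (h ± c, k).

(-17, 11) and (7, 11)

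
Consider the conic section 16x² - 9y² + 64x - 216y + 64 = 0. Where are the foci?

(-2, -27) and (-2, 3)

Rearranging, 16(x² + 4x) -9(y² + 24y) = -64.
16(x + 2)² -9(y + 12)² = -64 + 64 - 1296 = -1296
Divide by -1296: (y + 12)²/144 - (x + 2)²/81 = 1
Hyperbola, center (-2, -12), transverse axis vertical; a² = 144, b² = 81.
c² = a² + b² = 144 + 81 = 225, so c = 15.
Foci lie on the vertical axis through the center: (h, k ± c).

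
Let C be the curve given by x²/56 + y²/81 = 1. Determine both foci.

(0, -5) and (0, 5)

Center (0, 0). The larger denominator 81 sits under the y-term, so the major axis is vertical; a² = 81, b² = 56.
c² = a² - b² = 81 - 56 = 25, so c = 5.
Foci lie on the vertical axis through the center: (h, k ± c).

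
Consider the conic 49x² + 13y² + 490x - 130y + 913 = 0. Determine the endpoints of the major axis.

Group: 49(x² + 10x) + 13(y² - 10y) = -913
Complete the square: 49(x + 5)² + 13(y - 5)² = -913 + 1225 + 325 = 637
Divide by 637: (x + 5)²/13 + (y - 5)²/49 = 1
Ellipse, center (-5, 5), major axis vertical; a² = 49, b² = 13.
a = 7. Vertices at (h, k ± a).

(-5, -2) and (-5, 12)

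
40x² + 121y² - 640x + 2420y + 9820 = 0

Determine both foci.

Group: 40(x² - 16x) + 121(y² + 20y) = -9820
Completing the square gives 40(x - 8)² + 121(y + 10)² = -9820 + 2560 + 12100 = 4840.
Divide by 4840: (x - 8)²/121 + (y + 10)²/40 = 1
Ellipse, center (8, -10), major axis horizontal; a² = 121, b² = 40.
c² = a² - b² = 121 - 40 = 81, so c = 9.
Foci lie on the horizontal axis through the center: (h ± c, k).

(-1, -10) and (17, -10)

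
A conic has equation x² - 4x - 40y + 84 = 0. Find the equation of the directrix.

Only x is squared. Complete the square in x: (x - 2)² = 40(y - 2).
Vertex (2, 2); 4p = 40 so p = 10. Opens up.
Directrix is the horizontal line y = k − p = 2 − (10) = -8.

y = -8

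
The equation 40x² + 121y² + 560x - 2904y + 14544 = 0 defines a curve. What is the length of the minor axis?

Group the x- and y-terms: 40(x² + 14x) + 121(y² - 24y) = -14544
Complete the square in x and y: 40(x + 7)² + 121(y - 12)² = -14544 + 1960 + 17424 = 4840
Dividing both sides by 4840: (x + 7)²/121 + (y - 12)²/40 = 1
Ellipse, center (-7, 12), major axis horizontal; a² = 121, b² = 40.
b² = 40 so b = 2√10; the minor axis has length 2b = 4√10.

4√10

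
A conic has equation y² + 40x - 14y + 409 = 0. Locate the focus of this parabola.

Only y is squared. Complete the square in y: (y - 7)² = -40(x + 9).
Vertex (-9, 7); 4p = -40 so p = -10. Opens left.
Focus is p units from the vertex along the axis: (h + p, k).

(-19, 7)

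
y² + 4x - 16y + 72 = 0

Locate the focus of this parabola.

Only y is squared. Complete the square in y: (y - 8)² = -4(x + 2).
Vertex (-2, 8); 4p = -4 so p = -1. Opens left.
Focus is p units from the vertex along the axis: (h + p, k).

(-3, 8)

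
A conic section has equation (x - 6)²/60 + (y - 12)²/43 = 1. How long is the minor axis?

Center (6, 12). The larger denominator 60 sits under the x-term, so the major axis is horizontal; a² = 60, b² = 43.
b² = 43 so b = √43; the minor axis has length 2b = 2√43.

2√43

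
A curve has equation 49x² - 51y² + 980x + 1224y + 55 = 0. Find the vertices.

Rearranging, 49(x² + 20x) -51(y² - 24y) = -55.
Complete the square in x and y: 49(x + 10)² -51(y - 12)² = -55 + 4900 - 7344 = -2499
Divide through by -2499 to get (y - 12)²/49 - (x + 10)²/51 = 1.
Hyperbola, center (-10, 12), transverse axis vertical; a² = 49, b² = 51.
a = 7. Vertices at (h, k ± a).

(-10, 5) and (-10, 19)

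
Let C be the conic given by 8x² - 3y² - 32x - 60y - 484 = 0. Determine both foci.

Collect terms: 8(x² - 4x) -3(y² + 20y) = 484
Complete the square: 8(x - 2)² -3(y + 10)² = 484 + 32 - 300 = 216
Divide through by 216 to get (x - 2)²/27 - (y + 10)²/72 = 1.
Hyperbola, center (2, -10), transverse axis horizontal; a² = 27, b² = 72.
c² = a² + b² = 27 + 72 = 99, so c = 3√11.
Foci lie on the horizontal axis through the center: (h ± c, k).

(2 - 3√11, -10) and (2 + 3√11, -10)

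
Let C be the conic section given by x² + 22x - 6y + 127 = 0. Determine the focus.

Only x is squared. Complete the square in x: (x + 11)² = 6(y - 1).
Vertex (-11, 1); 4p = 6 so p = 3/2. Opens up.
Focus is p units from the vertex along the axis: (h, k + p).

(-11, 5/2)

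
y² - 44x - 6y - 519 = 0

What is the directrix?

Only y is squared. Complete the square in y: (y - 3)² = 44(x + 12).
Vertex (-12, 3); 4p = 44 so p = 11. Opens right.
Directrix is the vertical line x = h − p = -12 − (11) = -23.

x = -23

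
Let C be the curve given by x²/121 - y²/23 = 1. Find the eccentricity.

Center (0, 0). The positive term is the x-term, so the transverse axis is horizontal; a² = 121, b² = 23.
c² = a² + b² = 144, so c = 12.
e = c/a = 12/11.

e = 12/11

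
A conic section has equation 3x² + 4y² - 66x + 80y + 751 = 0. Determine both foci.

Collect terms: 3(x² - 22x) + 4(y² + 20y) = -751
Completing the square gives 3(x - 11)² + 4(y + 10)² = -751 + 363 + 400 = 12.
Dividing both sides by 12: (x - 11)²/4 + (y + 10)²/3 = 1
Ellipse, center (11, -10), major axis horizontal; a² = 4, b² = 3.
c² = a² - b² = 4 - 3 = 1, so c = 1.
Foci lie on the horizontal axis through the center: (h ± c, k).

(10, -10) and (12, -10)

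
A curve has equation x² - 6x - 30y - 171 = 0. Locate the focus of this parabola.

Only x is squared. Complete the square in x: (x - 3)² = 30(y + 6).
Vertex (3, -6); 4p = 30 so p = 15/2. Opens up.
Focus is p units from the vertex along the axis: (h, k + p).

(3, 3/2)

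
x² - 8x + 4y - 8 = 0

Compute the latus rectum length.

4

Only x is squared. Complete the square in x: (x - 4)² = -4(y - 6).
Vertex (4, 6); 4p = -4 so p = -1. Opens down.
Latus rectum length = |4p| = 4.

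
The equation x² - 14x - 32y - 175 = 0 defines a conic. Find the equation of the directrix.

y = -15

Only x is squared. Complete the square in x: (x - 7)² = 32(y + 7).
Vertex (7, -7); 4p = 32 so p = 8. Opens up.
Directrix is the horizontal line y = k − p = -7 − (8) = -15.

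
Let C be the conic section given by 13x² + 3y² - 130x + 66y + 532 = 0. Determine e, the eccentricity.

Group the x- and y-terms: 13(x² - 10x) + 3(y² + 22y) = -532
Complete the square in x and y: 13(x - 5)² + 3(y + 11)² = -532 + 325 + 363 = 156
Dividing both sides by 156: (x - 5)²/12 + (y + 11)²/52 = 1
Ellipse, center (5, -11), major axis vertical; a² = 52, b² = 12.
c² = a² - b² = 40, so c = 2√10.
e = c/a = 2√10/2√13 = √130/13.

e = √130/13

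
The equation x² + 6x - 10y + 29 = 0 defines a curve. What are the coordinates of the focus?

Only x is squared. Complete the square in x: (x + 3)² = 10(y - 2).
Vertex (-3, 2); 4p = 10 so p = 5/2. Opens up.
Focus is p units from the vertex along the axis: (h, k + p).

(-3, 9/2)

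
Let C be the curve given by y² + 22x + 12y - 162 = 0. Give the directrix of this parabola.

Only y is squared. Complete the square in y: (y + 6)² = -22(x - 9).
Vertex (9, -6); 4p = -22 so p = -11/2. Opens left.
Directrix is the vertical line x = h − p = 9 − (-11/2) = 29/2.

x = 29/2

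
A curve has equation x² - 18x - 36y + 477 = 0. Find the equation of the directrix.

y = 2

Only x is squared. Complete the square in x: (x - 9)² = 36(y - 11).
Vertex (9, 11); 4p = 36 so p = 9. Opens up.
Directrix is the horizontal line y = k − p = 11 − (9) = 2.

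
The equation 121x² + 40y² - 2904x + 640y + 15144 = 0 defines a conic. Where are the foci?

(12, -17) and (12, 1)

Rearranging, 121(x² - 24x) + 40(y² + 16y) = -15144.
121(x - 12)² + 40(y + 8)² = -15144 + 17424 + 2560 = 4840
Dividing both sides by 4840: (x - 12)²/40 + (y + 8)²/121 = 1
Ellipse, center (12, -8), major axis vertical; a² = 121, b² = 40.
c² = a² - b² = 121 - 40 = 81, so c = 9.
Foci lie on the vertical axis through the center: (h, k ± c).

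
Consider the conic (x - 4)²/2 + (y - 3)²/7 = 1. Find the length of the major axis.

2√7

Center (4, 3). The larger denominator 7 sits under the y-term, so the major axis is vertical; a² = 7, b² = 2.
a² = 7 so a = √7; the major axis has length 2a = 2√7.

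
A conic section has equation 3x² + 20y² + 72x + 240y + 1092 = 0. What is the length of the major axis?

Group: 3(x² + 24x) + 20(y² + 12y) = -1092
Complete the square in x and y: 3(x + 12)² + 20(y + 6)² = -1092 + 432 + 720 = 60
Divide through by 60 to get (x + 12)²/20 + (y + 6)²/3 = 1.
Ellipse, center (-12, -6), major axis horizontal; a² = 20, b² = 3.
a² = 20 so a = 2√5; the major axis has length 2a = 4√5.

4√5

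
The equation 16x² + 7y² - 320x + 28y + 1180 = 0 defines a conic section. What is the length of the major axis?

Rearranging, 16(x² - 20x) + 7(y² + 4y) = -1180.
16(x - 10)² + 7(y + 2)² = -1180 + 1600 + 28 = 448
Divide through by 448 to get (x - 10)²/28 + (y + 2)²/64 = 1.
Ellipse, center (10, -2), major axis vertical; a² = 64, b² = 28.
a² = 64 so a = 8; the major axis has length 2a = 16.

16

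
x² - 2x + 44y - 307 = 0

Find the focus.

(1, -4)

Only x is squared. Complete the square in x: (x - 1)² = -44(y - 7).
Vertex (1, 7); 4p = -44 so p = -11. Opens down.
Focus is p units from the vertex along the axis: (h, k + p).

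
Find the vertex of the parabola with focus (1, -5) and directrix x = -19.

The vertex is the midpoint between the focus and the directrix along the axis of symmetry.
Axis is horizontal (directrix is vertical). Vertex x-coordinate = (1 + (-19))/2 = -9; y-coordinate = -5.

(-9, -5)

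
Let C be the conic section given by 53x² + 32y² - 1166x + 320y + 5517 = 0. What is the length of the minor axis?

Group: 53(x² - 22x) + 32(y² + 10y) = -5517
Complete the square: 53(x - 11)² + 32(y + 5)² = -5517 + 6413 + 800 = 1696
Dividing both sides by 1696: (x - 11)²/32 + (y + 5)²/53 = 1
Ellipse, center (11, -5), major axis vertical; a² = 53, b² = 32.
b² = 32 so b = 4√2; the minor axis has length 2b = 8√2.

8√2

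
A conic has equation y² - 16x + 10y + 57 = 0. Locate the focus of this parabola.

Only y is squared. Complete the square in y: (y + 5)² = 16(x - 2).
Vertex (2, -5); 4p = 16 so p = 4. Opens right.
Focus is p units from the vertex along the axis: (h + p, k).

(6, -5)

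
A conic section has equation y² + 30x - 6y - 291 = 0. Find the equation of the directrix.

Only y is squared. Complete the square in y: (y - 3)² = -30(x - 10).
Vertex (10, 3); 4p = -30 so p = -15/2. Opens left.
Directrix is the vertical line x = h − p = 10 − (-15/2) = 35/2.

x = 35/2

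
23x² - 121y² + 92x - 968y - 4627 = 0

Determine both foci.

Rearranging, 23(x² + 4x) -121(y² + 8y) = 4627.
Complete the square: 23(x + 2)² -121(y + 4)² = 4627 + 92 - 1936 = 2783
Dividing both sides by 2783: (x + 2)²/121 - (y + 4)²/23 = 1
Hyperbola, center (-2, -4), transverse axis horizontal; a² = 121, b² = 23.
c² = a² + b² = 121 + 23 = 144, so c = 12.
Foci lie on the horizontal axis through the center: (h ± c, k).

(-14, -4) and (10, -4)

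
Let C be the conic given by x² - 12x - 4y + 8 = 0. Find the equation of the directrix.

y = -8

Only x is squared. Complete the square in x: (x - 6)² = 4(y + 7).
Vertex (6, -7); 4p = 4 so p = 1. Opens up.
Directrix is the horizontal line y = k − p = -7 − (1) = -8.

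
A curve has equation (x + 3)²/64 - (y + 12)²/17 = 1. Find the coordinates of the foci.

Center (-3, -12). The positive term is the x-term, so the transverse axis is horizontal; a² = 64, b² = 17.
c² = a² + b² = 64 + 17 = 81, so c = 9.
Foci lie on the horizontal axis through the center: (h ± c, k).

(-12, -12) and (6, -12)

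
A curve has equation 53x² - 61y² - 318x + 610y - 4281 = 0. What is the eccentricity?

53(x² - 6x) -61(y² - 10y) = 4281
Completing the square gives 53(x - 3)² -61(y - 5)² = 4281 + 477 - 1525 = 3233.
Divide through by 3233 to get (x - 3)²/61 - (y - 5)²/53 = 1.
Hyperbola, center (3, 5), transverse axis horizontal; a² = 61, b² = 53.
c² = a² + b² = 114, so c = √114.
e = c/a = √114/√61 = √6954/61.

e = √6954/61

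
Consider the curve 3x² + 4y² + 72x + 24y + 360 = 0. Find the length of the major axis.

12

Collect terms: 3(x² + 24x) + 4(y² + 6y) = -360
Complete the square: 3(x + 12)² + 4(y + 3)² = -360 + 432 + 36 = 108
Dividing both sides by 108: (x + 12)²/36 + (y + 3)²/27 = 1
Ellipse, center (-12, -3), major axis horizontal; a² = 36, b² = 27.
a² = 36 so a = 6; the major axis has length 2a = 12.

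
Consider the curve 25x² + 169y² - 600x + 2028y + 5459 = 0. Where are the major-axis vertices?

(-1, -6) and (25, -6)

Group: 25(x² - 24x) + 169(y² + 12y) = -5459
Complete the square: 25(x - 12)² + 169(y + 6)² = -5459 + 3600 + 6084 = 4225
Divide by 4225: (x - 12)²/169 + (y + 6)²/25 = 1
Ellipse, center (12, -6), major axis horizontal; a² = 169, b² = 25.
a = 13. Vertices at (h ± a, k).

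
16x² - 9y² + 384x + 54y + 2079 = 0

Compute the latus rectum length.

32/3

Collect terms: 16(x² + 24x) -9(y² - 6y) = -2079
Complete the square in x and y: 16(x + 12)² -9(y - 3)² = -2079 + 2304 - 81 = 144
Divide through by 144 to get (x + 12)²/9 - (y - 3)²/16 = 1.
Hyperbola, center (-12, 3), transverse axis horizontal; a² = 9, b² = 16.
Latus rectum length = 2b²/a = 2·16/3 = 32/3.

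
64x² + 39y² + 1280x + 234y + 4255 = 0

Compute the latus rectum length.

Group the x- and y-terms: 64(x² + 20x) + 39(y² + 6y) = -4255
Completing the square gives 64(x + 10)² + 39(y + 3)² = -4255 + 6400 + 351 = 2496.
Divide through by 2496 to get (x + 10)²/39 + (y + 3)²/64 = 1.
Ellipse, center (-10, -3), major axis vertical; a² = 64, b² = 39.
Latus rectum length = 2b²/a = 2·39/8 = 39/4.

39/4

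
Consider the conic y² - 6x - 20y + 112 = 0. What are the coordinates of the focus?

(7/2, 10)

Only y is squared. Complete the square in y: (y - 10)² = 6(x - 2).
Vertex (2, 10); 4p = 6 so p = 3/2. Opens right.
Focus is p units from the vertex along the axis: (h + p, k).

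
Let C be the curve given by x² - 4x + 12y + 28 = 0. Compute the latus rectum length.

12

Only x is squared. Complete the square in x: (x - 2)² = -12(y + 2).
Vertex (2, -2); 4p = -12 so p = -3. Opens down.
Latus rectum length = |4p| = 12.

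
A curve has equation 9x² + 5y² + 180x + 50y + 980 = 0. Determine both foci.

(-10, -7) and (-10, -3)

Group: 9(x² + 20x) + 5(y² + 10y) = -980
9(x + 10)² + 5(y + 5)² = -980 + 900 + 125 = 45
Divide by 45: (x + 10)²/5 + (y + 5)²/9 = 1
Ellipse, center (-10, -5), major axis vertical; a² = 9, b² = 5.
c² = a² - b² = 9 - 5 = 4, so c = 2.
Foci lie on the vertical axis through the center: (h, k ± c).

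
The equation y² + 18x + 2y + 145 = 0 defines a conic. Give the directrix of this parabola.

x = -7/2

Only y is squared. Complete the square in y: (y + 1)² = -18(x + 8).
Vertex (-8, -1); 4p = -18 so p = -9/2. Opens left.
Directrix is the vertical line x = h − p = -8 − (-9/2) = -7/2.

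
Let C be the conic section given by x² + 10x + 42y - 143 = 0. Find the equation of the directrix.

Only x is squared. Complete the square in x: (x + 5)² = -42(y - 4).
Vertex (-5, 4); 4p = -42 so p = -21/2. Opens down.
Directrix is the horizontal line y = k − p = 4 − (-21/2) = 29/2.

y = 29/2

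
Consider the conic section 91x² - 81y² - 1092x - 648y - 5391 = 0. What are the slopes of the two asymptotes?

Rearranging, 91(x² - 12x) -81(y² + 8y) = 5391.
Complete the square in x and y: 91(x - 6)² -81(y + 4)² = 5391 + 3276 - 1296 = 7371
Divide through by 7371 to get (x - 6)²/81 - (y + 4)²/91 = 1.
Hyperbola, center (6, -4), transverse axis horizontal; a² = 81, b² = 91.
For a horizontal hyperbola the asymptotes have slope ±b/a.
Here that is ±√91/9.

√91/9 and -√91/9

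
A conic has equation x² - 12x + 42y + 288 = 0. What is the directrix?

Only x is squared. Complete the square in x: (x - 6)² = -42(y + 6).
Vertex (6, -6); 4p = -42 so p = -21/2. Opens down.
Directrix is the horizontal line y = k − p = -6 − (-21/2) = 9/2.

y = 9/2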